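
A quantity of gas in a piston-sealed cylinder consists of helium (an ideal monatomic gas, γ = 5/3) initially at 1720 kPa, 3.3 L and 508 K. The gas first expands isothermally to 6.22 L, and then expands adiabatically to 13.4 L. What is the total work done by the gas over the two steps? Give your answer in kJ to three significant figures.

W_total ≈ 7.01 kJ

Step 1 (isothermal): W = P₁V₁ ln(V₂/V₁) = (5676) ln(6.22/3.3) = 3598 J.
After step 1: P = 912.5 kPa, V = 6.22 L, T = 508 K.
Step 2 (adiabatic): W = (P₁V₁ − P₂V₂)/(γ−1) = (5676 − 3403)/0.667 = 3410 J.
W_total = 3598 + 3410 = 7008 J.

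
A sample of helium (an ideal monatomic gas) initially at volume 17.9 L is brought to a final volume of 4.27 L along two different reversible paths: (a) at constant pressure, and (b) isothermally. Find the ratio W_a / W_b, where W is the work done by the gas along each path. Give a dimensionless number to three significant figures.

W_a / W_b ≈ 0.531

Path (a) isobaric: W = P₁(V₂ − V₁) → W_a/(P₁V₁) = -0.7615.
Path (b) isothermal: W = P₁V₁ ln(V₂/V₁) → W_b/(P₁V₁) = -1.433.
W_a / W_b = -0.7615 / -1.433 = 0.5313.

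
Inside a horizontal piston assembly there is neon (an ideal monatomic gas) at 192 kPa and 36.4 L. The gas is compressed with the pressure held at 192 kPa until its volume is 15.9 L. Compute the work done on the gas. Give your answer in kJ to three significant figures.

W ≈ 3.94 kJ

Isobaric: W = P ΔV.
W = (192 kPa)(15.9 − 36.4 L) = (192)(-20.5) = -3936 J.
Work on gas = −W_by = 3936 J.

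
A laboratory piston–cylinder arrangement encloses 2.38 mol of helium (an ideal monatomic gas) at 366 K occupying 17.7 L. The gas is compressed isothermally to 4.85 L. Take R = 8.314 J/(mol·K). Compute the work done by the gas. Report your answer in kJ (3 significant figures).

Isothermal: W = nRT ln(V₂/V₁).
W = (2.38)(8.314)(366) × ln(4.85/17.7)
  = 7242 × -1.295
W_by_gas = -9376 J.

W ≈ -9.38 kJ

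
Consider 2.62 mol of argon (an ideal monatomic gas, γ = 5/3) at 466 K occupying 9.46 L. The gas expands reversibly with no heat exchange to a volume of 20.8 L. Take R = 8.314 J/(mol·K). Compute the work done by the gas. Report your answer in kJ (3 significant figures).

W ≈ 6.22 kJ

Adiabatic: TV^(γ−1) = const with γ = 5/3.
T₂ = T₁ (V₁/V₂)^(γ−1) = 466 × (9.46/20.8)^0.667 = 466 × 0.5914 = 275.6 K.
W_by = nCᵥ(T₁ − T₂) = (2.62)(12.47)(466 − 275.6) = 6221 J.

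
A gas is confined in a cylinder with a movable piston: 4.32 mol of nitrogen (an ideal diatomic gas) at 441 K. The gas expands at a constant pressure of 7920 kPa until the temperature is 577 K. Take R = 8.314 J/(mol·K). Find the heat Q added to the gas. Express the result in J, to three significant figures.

Q ≈ 17100 J

Isobaric: W = nRΔT = (4.32)(8.314)(136) = 4885 J.
ΔU = nCᵥΔT with Cᵥ = 5R/2: ΔU = (4.32)(20.79)(136) = 12212 J.
Q = ΔU + W = 12212 + 4885 = 17096 J.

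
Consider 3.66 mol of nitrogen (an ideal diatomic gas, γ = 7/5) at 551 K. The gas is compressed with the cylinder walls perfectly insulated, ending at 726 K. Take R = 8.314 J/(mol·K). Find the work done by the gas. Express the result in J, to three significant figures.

W ≈ -13300 J

Adiabatic ⇒ Q = 0, so W_by = −ΔU = nCᵥ(T₁ − T₂).
Cᵥ = 5R/2 = 20.79 J/(mol·K).
W = (3.66)(20.79)(551 − 726) = -13313 J.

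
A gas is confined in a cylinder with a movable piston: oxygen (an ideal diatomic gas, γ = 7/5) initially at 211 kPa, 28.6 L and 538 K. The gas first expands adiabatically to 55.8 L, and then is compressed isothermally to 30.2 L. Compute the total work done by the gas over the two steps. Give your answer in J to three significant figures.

Step 1 (adiabatic): W = (P₁V₁ − P₂V₂)/(γ−1) = (6035 − 4619)/0.4 = 3539 J.
After step 1: P = 82.78 kPa, V = 55.8 L, T = 411.8 K.
Step 2 (isothermal): W = P₁V₁ ln(V₂/V₁) = (4619) ln(30.2/55.8) = -2836 J.
W_total = 3539 − 2836 = 703.5 J.

W_total ≈ 703 J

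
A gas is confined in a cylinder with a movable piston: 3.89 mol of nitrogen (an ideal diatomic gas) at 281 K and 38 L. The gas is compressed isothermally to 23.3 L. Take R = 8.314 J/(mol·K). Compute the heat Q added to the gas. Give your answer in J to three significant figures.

Q ≈ -4450 J

Isothermal ⇒ ΔU = 0, so Q = W = nRT ln(V₂/V₁).
Q = (3.89)(8.314)(281) ln(23.3/38) = 9088 × -0.4891 = -4445 J.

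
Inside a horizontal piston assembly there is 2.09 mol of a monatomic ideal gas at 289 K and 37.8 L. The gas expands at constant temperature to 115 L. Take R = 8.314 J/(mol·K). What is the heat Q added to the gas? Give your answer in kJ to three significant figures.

Q ≈ 5.59 kJ

Isothermal ⇒ ΔU = 0, so Q = W = nRT ln(V₂/V₁).
Q = (2.09)(8.314)(289) ln(115/37.8) = 5022 × 1.113 = 5587 J.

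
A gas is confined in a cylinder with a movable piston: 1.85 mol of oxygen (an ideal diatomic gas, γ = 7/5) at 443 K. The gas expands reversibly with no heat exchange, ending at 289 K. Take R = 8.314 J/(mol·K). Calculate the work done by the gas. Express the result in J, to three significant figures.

Adiabatic ⇒ Q = 0, so W_by = −ΔU = nCᵥ(T₁ − T₂).
Cᵥ = 5R/2 = 20.79 J/(mol·K).
W = (1.85)(20.79)(443 − 289) = 5922 J.

W ≈ 5920 J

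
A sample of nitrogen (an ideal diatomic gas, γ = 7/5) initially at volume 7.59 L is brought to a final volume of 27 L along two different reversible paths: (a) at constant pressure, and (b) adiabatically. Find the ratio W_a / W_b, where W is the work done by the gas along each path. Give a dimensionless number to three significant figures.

Path (a) isobaric: W = P₁(V₂ − V₁) → W_a/(P₁V₁) = 2.557.
Path (b) adiabatic: W = P₁V₁(1 − (V₁/V₂)^(γ−1))/(γ−1) → W_b/(P₁V₁) = 0.9952.
W_a / W_b = 2.557 / 0.9952 = 2.57.

W_a / W_b ≈ 2.57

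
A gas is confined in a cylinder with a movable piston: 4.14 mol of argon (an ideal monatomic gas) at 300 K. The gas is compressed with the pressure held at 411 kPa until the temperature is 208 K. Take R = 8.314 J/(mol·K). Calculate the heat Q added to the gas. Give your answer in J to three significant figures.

Isobaric: W = nRΔT = (4.14)(8.314)(-92) = -3167 J.
ΔU = nCᵥΔT with Cᵥ = 3R/2: ΔU = (4.14)(12.47)(-92) = -4750 J.
Q = ΔU + W = -4750 − 3167 = -7917 J.

Q ≈ -7920 J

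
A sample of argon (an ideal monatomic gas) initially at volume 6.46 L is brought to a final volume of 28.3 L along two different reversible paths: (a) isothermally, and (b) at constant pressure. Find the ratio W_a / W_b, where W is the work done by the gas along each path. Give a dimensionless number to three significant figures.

W_a / W_b ≈ 0.437

Path (a) isothermal: W = P₁V₁ ln(V₂/V₁) → W_a/(P₁V₁) = 1.477.
Path (b) isobaric: W = P₁(V₂ − V₁) → W_b/(P₁V₁) = 3.381.
W_a / W_b = 1.477 / 3.381 = 0.4369.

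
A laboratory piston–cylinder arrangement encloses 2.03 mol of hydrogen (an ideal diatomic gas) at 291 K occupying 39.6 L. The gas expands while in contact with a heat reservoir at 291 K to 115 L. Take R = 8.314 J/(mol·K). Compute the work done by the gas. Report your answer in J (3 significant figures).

Isothermal: W = nRT ln(V₂/V₁).
W = (2.03)(8.314)(291) × ln(115/39.6)
  = 4911 × 1.066
W_by_gas = 5236 J.

W ≈ 5240 J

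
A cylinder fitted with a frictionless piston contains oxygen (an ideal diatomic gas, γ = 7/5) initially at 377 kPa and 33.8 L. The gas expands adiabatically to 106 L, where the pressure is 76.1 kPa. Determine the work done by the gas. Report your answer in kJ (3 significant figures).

Adiabatic: W = (P₁V₁ − P₂V₂)/(γ − 1) with γ = 7/5.
P₁V₁ = 12743 J, P₂V₂ = 8067 J.
W = (12743 − 8067) / 0.4 = 11690 J.

W ≈ 11.7 kJ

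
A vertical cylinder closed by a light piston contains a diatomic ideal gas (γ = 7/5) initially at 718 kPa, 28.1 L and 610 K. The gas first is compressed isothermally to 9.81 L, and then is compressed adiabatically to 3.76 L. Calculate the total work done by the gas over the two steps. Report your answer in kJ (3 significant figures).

W_total ≈ -44.8 kJ

Step 1 (isothermal): W = P₁V₁ ln(V₂/V₁) = (20176) ln(9.81/28.1) = -21232 J.
After step 1: P = 2057 kPa, V = 9.81 L, T = 610 K.
Step 2 (adiabatic): W = (P₁V₁ − P₂V₂)/(γ−1) = (20176 − 29609)/0.4 = -23583 J.
W_total = -21232 − 23583 = -44815 J.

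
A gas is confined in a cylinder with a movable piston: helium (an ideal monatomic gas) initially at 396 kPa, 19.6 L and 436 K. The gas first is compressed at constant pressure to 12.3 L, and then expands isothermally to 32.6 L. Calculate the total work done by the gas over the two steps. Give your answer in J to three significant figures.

Step 1 (isobaric): W = PΔV = (396 kPa)(12.3 − 19.6 L) = -2891 J.
After step 1: P = 396 kPa, V = 12.3 L, T = 273.6 K.
Step 2 (isothermal): W = P₁V₁ ln(V₂/V₁) = (4871) ln(32.6/12.3) = 4748 J.
W_total = -2891 + 4748 = 1857 J.

W_total ≈ 1860 J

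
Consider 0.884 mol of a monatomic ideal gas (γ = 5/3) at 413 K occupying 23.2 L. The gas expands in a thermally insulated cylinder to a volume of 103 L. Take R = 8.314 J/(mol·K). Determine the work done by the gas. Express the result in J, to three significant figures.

Adiabatic: TV^(γ−1) = const with γ = 5/3.
T₂ = T₁ (V₁/V₂)^(γ−1) = 413 × (23.2/103)^0.667 = 413 × 0.3702 = 152.9 K.
W_by = nCᵥ(T₁ − T₂) = (0.884)(12.47)(413 − 152.9) = 2868 J.

W ≈ 2870 J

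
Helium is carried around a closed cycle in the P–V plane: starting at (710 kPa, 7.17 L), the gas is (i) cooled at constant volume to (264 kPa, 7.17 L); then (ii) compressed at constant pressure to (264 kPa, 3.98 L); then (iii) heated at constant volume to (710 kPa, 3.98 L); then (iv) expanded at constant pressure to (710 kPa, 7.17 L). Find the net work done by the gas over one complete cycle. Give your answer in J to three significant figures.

W_net ≈ 1420 J

Constant-volume legs do no work.
W(ii) = (264)(3.98 − 7.17) = -842.2 J; W(iv) = (710)(7.17 − 3.98) = 2265 J.
W_net = -842.2 + 2265 = 1423 J (the clockwise enclosed area).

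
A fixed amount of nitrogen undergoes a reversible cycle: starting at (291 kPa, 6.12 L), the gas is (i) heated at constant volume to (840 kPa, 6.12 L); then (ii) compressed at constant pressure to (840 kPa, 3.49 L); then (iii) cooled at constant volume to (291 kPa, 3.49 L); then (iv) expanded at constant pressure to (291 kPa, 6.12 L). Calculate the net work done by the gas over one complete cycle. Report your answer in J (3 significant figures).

Constant-volume legs do no work.
W(ii) = (840)(3.49 − 6.12) = -2209 J; W(iv) = (291)(6.12 − 3.49) = 765.3 J.
W_net = -2209 + 765.3 = -1444 J (the counter-clockwise enclosed area).

W_net ≈ -1440 J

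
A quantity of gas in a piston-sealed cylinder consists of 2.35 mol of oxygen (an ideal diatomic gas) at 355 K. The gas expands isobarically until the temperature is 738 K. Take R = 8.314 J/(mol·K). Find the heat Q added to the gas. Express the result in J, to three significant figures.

Isobaric: W = nRΔT = (2.35)(8.314)(383) = 7483 J.
ΔU = nCᵥΔT with Cᵥ = 5R/2: ΔU = (2.35)(20.79)(383) = 18708 J.
Q = ΔU + W = 18708 + 7483 = 26191 J.

Q ≈ 26200 J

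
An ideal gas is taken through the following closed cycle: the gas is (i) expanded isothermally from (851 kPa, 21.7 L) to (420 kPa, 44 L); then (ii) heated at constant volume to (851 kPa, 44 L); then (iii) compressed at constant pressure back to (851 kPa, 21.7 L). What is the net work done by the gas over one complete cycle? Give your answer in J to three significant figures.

Leg (i): W = PᵢVᵢ ln(V_f/Vᵢ) = (18467) ln(44/21.7) = 13054 J.
Leg (ii): W = 0.
Leg (iii): W = PΔV = (851)(21.7 − 44) = -18977 J.
W_net = 13054 − 18977 = -5924 J.

W_net ≈ -5920 J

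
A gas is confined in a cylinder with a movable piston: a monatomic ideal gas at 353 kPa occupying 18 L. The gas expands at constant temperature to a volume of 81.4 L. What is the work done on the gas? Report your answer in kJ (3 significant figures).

W ≈ -9.59 kJ

Isothermal: W = nRT ln(V₂/V₁) = P₁V₁ ln(V₂/V₁).
P₁V₁ = (353 kPa)(18 L) = 6354 J.
W = 6354 × ln(81.4/18) = 6354 × 1.509
W_by_gas = 9588 J; work on gas = −W_by = -9588 J.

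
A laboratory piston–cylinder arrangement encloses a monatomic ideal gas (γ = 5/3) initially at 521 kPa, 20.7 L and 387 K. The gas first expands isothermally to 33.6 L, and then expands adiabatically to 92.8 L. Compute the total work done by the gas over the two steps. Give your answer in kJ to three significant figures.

Step 1 (isothermal): W = P₁V₁ ln(V₂/V₁) = (10785) ln(33.6/20.7) = 5224 J.
After step 1: P = 321 kPa, V = 33.6 L, T = 387 K.
Step 2 (adiabatic): W = (P₁V₁ − P₂V₂)/(γ−1) = (10785 − 5479)/0.667 = 7959 J.
W_total = 5224 + 7959 = 13183 J.

W_total ≈ 13.2 kJ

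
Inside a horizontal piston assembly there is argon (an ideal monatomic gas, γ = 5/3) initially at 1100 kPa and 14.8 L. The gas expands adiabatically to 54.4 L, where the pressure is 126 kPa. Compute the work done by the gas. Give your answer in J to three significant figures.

W ≈ 14100 J

Adiabatic: W = (P₁V₁ − P₂V₂)/(γ − 1) with γ = 5/3.
P₁V₁ = 16280 J, P₂V₂ = 6854 J.
W = (16280 − 6854) / 0.6667 = 14138 J.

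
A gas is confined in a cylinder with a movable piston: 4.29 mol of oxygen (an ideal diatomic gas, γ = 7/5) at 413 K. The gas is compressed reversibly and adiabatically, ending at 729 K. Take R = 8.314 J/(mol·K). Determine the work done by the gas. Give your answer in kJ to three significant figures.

Adiabatic ⇒ Q = 0, so W_by = −ΔU = nCᵥ(T₁ − T₂).
Cᵥ = 5R/2 = 20.79 J/(mol·K).
W = (4.29)(20.79)(413 − 729) = -28177 J.

W ≈ -28.2 kJ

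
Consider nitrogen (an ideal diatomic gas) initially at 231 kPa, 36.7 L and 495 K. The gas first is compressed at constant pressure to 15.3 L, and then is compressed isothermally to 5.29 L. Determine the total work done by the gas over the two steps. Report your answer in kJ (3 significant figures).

Step 1 (isobaric): W = PΔV = (231 kPa)(15.3 − 36.7 L) = -4943 J.
After step 1: P = 231 kPa, V = 15.3 L, T = 206.4 K.
Step 2 (isothermal): W = P₁V₁ ln(V₂/V₁) = (3534) ln(5.29/15.3) = -3754 J.
W_total = -4943 − 3754 = -8697 J.

W_total ≈ -8.70 kJ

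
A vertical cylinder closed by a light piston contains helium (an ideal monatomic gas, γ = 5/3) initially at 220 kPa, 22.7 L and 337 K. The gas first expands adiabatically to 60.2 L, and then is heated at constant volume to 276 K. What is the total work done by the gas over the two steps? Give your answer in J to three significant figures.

W_total ≈ 3580 J

Step 1 (adiabatic): W = (P₁V₁ − P₂V₂)/(γ−1) = (4994 − 2607)/0.667 = 3581 J.
Step 2 (isochoric): W = 0 (constant volume).
W_total = 3581 + 0 = 3581 J.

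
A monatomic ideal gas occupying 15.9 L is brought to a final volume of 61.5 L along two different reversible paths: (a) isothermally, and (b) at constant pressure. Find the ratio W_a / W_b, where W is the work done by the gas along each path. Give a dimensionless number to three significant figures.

W_a / W_b ≈ 0.472

Path (a) isothermal: W = P₁V₁ ln(V₂/V₁) → W_a/(P₁V₁) = 1.353.
Path (b) isobaric: W = P₁(V₂ − V₁) → W_b/(P₁V₁) = 2.868.
W_a / W_b = 1.353 / 2.868 = 0.4717.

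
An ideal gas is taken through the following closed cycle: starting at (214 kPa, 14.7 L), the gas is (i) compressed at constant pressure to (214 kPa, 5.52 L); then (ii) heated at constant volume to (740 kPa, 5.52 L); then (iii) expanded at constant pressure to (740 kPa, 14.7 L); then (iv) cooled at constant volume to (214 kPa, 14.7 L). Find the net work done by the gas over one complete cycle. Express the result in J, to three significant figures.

W_net ≈ 4830 J

Constant-volume legs do no work.
W(i) = (214)(5.52 − 14.7) = -1965 J; W(iii) = (740)(14.7 − 5.52) = 6793 J.
W_net = -1965 + 6793 = 4829 J (the clockwise enclosed area).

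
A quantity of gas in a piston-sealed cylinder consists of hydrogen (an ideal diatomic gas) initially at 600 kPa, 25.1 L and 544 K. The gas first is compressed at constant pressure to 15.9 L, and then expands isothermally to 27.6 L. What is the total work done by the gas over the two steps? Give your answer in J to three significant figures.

Step 1 (isobaric): W = PΔV = (600 kPa)(15.9 − 25.1 L) = -5520 J.
After step 1: P = 600 kPa, V = 15.9 L, T = 344.6 K.
Step 2 (isothermal): W = P₁V₁ ln(V₂/V₁) = (9540) ln(27.6/15.9) = 5261 J.
W_total = -5520 + 5261 = -258.7 J.

W_total ≈ -259 J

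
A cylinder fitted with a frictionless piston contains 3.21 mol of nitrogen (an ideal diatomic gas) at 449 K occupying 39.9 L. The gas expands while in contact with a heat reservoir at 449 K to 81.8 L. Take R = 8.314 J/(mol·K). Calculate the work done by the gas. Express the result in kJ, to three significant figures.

Isothermal: W = nRT ln(V₂/V₁).
W = (3.21)(8.314)(449) × ln(81.8/39.9)
  = 11983 × 0.7179
W_by_gas = 8603 J.

W ≈ 8.60 kJ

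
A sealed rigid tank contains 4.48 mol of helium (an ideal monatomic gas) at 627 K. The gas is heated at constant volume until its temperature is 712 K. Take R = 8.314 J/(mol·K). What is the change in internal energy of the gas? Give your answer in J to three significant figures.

Constant volume ⇒ W = 0, so Q = ΔU = nCᵥΔT with Cᵥ = 3R/2 = 12.47 J/(mol·K).
ΔU = (4.48)(12.47)(712 − 627) = 4749 J.

ΔU ≈ 4750 J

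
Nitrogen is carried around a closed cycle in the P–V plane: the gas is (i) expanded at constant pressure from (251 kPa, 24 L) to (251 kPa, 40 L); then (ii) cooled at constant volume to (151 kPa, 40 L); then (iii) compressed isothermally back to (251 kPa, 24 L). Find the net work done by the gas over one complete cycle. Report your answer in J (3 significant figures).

W_net ≈ 931 J

Leg (i): W = PΔV = (251)(40 − 24) = 4016 J.
Leg (ii): W = 0.
Leg (iii): W = PᵢVᵢ ln(V_f/Vᵢ) = (6040) ln(24/40) = -3085 J.
W_net = 4016 − 3085 = 930.6 J.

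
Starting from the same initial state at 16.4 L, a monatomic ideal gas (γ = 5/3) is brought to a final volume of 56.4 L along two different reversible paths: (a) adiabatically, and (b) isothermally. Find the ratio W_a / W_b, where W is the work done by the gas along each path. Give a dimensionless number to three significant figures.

W_a / W_b ≈ 0.681

Path (a) adiabatic: W = P₁V₁(1 − (V₁/V₂)^(γ−1))/(γ−1) → W_a/(P₁V₁) = 0.8416.
Path (b) isothermal: W = P₁V₁ ln(V₂/V₁) → W_b/(P₁V₁) = 1.235.
W_a / W_b = 0.8416 / 1.235 = 0.6814.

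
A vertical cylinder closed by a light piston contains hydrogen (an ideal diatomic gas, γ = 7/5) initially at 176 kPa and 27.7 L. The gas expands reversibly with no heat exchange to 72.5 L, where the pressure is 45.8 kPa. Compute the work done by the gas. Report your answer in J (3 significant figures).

Adiabatic: W = (P₁V₁ − P₂V₂)/(γ − 1) with γ = 7/5.
P₁V₁ = 4875 J, P₂V₂ = 3320 J.
W = (4875 − 3320) / 0.4 = 3887 J.

W ≈ 3890 J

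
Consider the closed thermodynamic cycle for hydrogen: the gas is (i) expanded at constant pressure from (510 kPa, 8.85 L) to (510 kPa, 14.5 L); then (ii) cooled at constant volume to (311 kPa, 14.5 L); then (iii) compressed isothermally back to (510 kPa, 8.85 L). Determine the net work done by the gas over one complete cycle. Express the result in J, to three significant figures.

Leg (i): W = PΔV = (510)(14.5 − 8.85) = 2882 J.
Leg (ii): W = 0.
Leg (iii): W = PᵢVᵢ ln(V_f/Vᵢ) = (4510) ln(8.85/14.5) = -2226 J.
W_net = 2882 − 2226 = 655 J.

W_net ≈ 655 J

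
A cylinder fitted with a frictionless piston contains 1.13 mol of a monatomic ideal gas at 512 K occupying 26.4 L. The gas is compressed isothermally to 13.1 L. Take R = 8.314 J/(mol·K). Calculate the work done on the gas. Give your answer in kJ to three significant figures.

W ≈ 3.37 kJ

Isothermal: W = nRT ln(V₂/V₁).
W = (1.13)(8.314)(512) × ln(13.1/26.4)
  = 4810 × -0.7008
W_by_gas = -3371 J; work on gas = −W_by = 3371 J.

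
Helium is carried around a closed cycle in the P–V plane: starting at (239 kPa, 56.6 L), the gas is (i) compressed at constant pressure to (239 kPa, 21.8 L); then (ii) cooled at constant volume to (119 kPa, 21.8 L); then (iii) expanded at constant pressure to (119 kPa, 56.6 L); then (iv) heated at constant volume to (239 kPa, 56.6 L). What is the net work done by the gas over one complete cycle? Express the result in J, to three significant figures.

Constant-volume legs do no work.
W(i) = (239)(21.8 − 56.6) = -8317 J; W(iii) = (119)(56.6 − 21.8) = 4141 J.
W_net = -8317 + 4141 = -4176 J (the counter-clockwise enclosed area).

W_net ≈ -4180 J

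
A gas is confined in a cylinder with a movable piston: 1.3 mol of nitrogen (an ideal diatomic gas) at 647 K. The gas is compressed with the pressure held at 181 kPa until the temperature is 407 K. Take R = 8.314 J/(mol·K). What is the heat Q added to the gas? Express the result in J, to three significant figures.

Isobaric: W = nRΔT = (1.3)(8.314)(-240) = -2594 J.
ΔU = nCᵥΔT with Cᵥ = 5R/2: ΔU = (1.3)(20.79)(-240) = -6485 J.
Q = ΔU + W = -6485 − 2594 = -9079 J.

Q ≈ -9080 J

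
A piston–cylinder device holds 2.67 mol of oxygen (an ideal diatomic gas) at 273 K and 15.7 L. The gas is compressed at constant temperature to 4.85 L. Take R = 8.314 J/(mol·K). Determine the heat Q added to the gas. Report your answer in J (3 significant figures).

Q ≈ -7120 J

Isothermal ⇒ ΔU = 0, so Q = W = nRT ln(V₂/V₁).
Q = (2.67)(8.314)(273) ln(4.85/15.7) = 6060 × -1.175 = -7119 J.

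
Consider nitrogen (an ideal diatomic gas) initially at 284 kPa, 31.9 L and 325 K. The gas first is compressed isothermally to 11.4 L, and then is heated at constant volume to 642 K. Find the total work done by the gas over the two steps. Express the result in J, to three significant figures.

Step 1 (isothermal): W = P₁V₁ ln(V₂/V₁) = (9060) ln(11.4/31.9) = -9322 J.
Step 2 (isochoric): W = 0 (constant volume).
W_total = -9322 + 0 = -9322 J.

W_total ≈ -9320 J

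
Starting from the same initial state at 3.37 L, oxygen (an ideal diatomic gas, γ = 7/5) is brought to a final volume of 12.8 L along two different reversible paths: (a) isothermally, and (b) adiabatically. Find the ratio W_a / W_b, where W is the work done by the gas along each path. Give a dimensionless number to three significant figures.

Path (a) isothermal: W = P₁V₁ ln(V₂/V₁) → W_a/(P₁V₁) = 1.335.
Path (b) adiabatic: W = P₁V₁(1 − (V₁/V₂)^(γ−1))/(γ−1) → W_b/(P₁V₁) = 1.034.
W_a / W_b = 1.335 / 1.034 = 1.291.

W_a / W_b ≈ 1.29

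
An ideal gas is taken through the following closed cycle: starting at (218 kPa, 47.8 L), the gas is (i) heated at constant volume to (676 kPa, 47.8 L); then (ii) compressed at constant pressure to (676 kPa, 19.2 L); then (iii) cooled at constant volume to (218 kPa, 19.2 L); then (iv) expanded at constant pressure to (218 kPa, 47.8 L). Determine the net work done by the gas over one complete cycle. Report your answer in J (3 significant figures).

Constant-volume legs do no work.
W(ii) = (676)(19.2 − 47.8) = -19334 J; W(iv) = (218)(47.8 − 19.2) = 6235 J.
W_net = -19334 + 6235 = -13099 J (the counter-clockwise enclosed area).

W_net ≈ -13100 J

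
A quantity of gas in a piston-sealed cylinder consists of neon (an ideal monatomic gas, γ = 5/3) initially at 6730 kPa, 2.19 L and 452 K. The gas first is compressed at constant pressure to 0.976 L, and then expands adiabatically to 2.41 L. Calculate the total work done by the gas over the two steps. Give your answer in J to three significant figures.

W_total ≈ -3710 J

Step 1 (isobaric): W = PΔV = (6730 kPa)(0.976 − 2.19 L) = -8170 J.
After step 1: P = 6730 kPa, V = 0.976 L, T = 201.4 K.
Step 2 (adiabatic): W = (P₁V₁ − P₂V₂)/(γ−1) = (6568 − 3595)/0.667 = 4460 J.
W_total = -8170 + 4460 = -3711 J.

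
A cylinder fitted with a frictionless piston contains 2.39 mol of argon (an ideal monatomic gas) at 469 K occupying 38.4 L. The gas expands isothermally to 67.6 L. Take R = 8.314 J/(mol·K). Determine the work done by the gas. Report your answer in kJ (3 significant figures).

W ≈ 5.27 kJ

Isothermal: W = nRT ln(V₂/V₁).
W = (2.39)(8.314)(469) × ln(67.6/38.4)
  = 9319 × 0.5656
W_by_gas = 5271 J.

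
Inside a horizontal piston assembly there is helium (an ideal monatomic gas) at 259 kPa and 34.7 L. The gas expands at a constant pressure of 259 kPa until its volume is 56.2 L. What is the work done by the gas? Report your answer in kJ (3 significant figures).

Isobaric: W = P ΔV.
W = (259 kPa)(56.2 − 34.7 L) = (259)(21.5) = 5568 J.

W ≈ 5.57 kJ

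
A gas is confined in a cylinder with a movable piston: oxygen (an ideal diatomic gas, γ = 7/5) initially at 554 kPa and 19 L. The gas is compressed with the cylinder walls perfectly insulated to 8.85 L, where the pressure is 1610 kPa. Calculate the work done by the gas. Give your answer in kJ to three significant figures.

W ≈ -9.31 kJ

Adiabatic: W = (P₁V₁ − P₂V₂)/(γ − 1) with γ = 7/5.
P₁V₁ = 10526 J, P₂V₂ = 14248 J.
W = (10526 − 14248) / 0.4 = -9306 J.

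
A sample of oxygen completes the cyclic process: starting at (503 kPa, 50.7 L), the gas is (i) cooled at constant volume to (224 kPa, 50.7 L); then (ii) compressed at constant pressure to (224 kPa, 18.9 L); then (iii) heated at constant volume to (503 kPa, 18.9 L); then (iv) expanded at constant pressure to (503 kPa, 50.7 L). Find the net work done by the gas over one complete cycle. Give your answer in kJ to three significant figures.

W_net ≈ 8.87 kJ

Constant-volume legs do no work.
W(ii) = (224)(18.9 − 50.7) = -7123 J; W(iv) = (503)(50.7 − 18.9) = 15995 J.
W_net = -7123 + 15995 = 8872 J (the clockwise enclosed area).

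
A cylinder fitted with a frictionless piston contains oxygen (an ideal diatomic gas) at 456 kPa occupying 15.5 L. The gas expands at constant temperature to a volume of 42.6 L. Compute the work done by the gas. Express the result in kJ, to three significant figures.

Isothermal: W = nRT ln(V₂/V₁) = P₁V₁ ln(V₂/V₁).
P₁V₁ = (456 kPa)(15.5 L) = 7068 J.
W = 7068 × ln(42.6/15.5) = 7068 × 1.011
W_by_gas = 7146 J.

W ≈ 7.15 kJ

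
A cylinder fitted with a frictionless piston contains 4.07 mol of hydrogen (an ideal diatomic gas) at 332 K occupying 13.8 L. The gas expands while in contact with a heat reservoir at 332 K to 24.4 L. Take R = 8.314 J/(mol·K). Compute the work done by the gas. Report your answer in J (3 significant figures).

Isothermal: W = nRT ln(V₂/V₁).
W = (4.07)(8.314)(332) × ln(24.4/13.8)
  = 11234 × 0.5699
W_by_gas = 6403 J.

W ≈ 6400 J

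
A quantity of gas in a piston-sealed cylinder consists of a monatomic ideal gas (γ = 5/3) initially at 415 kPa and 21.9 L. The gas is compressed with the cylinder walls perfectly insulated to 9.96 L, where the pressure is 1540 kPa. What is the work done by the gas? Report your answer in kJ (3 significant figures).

W ≈ -9.37 kJ

Adiabatic: W = (P₁V₁ − P₂V₂)/(γ − 1) with γ = 5/3.
P₁V₁ = 9088 J, P₂V₂ = 15338 J.
W = (9088 − 15338) / 0.6667 = -9375 J.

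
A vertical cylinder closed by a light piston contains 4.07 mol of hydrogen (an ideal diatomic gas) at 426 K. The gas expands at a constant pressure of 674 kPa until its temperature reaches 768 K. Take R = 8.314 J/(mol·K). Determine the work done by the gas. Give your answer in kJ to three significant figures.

W ≈ 11.6 kJ

Isobaric: W = P ΔV = nR ΔT.
W = (4.07)(8.314)(768 − 426) = 11573 J.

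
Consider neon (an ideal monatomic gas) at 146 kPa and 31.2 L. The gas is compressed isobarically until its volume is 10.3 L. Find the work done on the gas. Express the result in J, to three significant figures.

W ≈ 3050 J

Isobaric: W = P ΔV.
W = (146 kPa)(10.3 − 31.2 L) = (146)(-20.9) = -3051 J.
Work on gas = −W_by = 3051 J.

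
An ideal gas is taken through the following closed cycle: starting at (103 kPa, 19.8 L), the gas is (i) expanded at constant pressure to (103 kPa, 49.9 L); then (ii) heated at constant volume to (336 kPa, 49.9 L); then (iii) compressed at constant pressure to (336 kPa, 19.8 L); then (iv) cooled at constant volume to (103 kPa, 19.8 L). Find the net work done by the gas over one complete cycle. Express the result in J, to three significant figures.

Constant-volume legs do no work.
W(i) = (103)(49.9 − 19.8) = 3100 J; W(iii) = (336)(19.8 − 49.9) = -10114 J.
W_net = 3100 − 10114 = -7013 J (the counter-clockwise enclosed area).

W_net ≈ -7010 J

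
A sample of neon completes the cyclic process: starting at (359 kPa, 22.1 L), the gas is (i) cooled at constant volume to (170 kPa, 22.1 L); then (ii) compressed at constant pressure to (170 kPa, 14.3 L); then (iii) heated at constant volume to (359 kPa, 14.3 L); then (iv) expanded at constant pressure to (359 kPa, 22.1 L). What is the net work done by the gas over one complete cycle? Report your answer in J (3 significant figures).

W_net ≈ 1470 J

Constant-volume legs do no work.
W(ii) = (170)(14.3 − 22.1) = -1326 J; W(iv) = (359)(22.1 − 14.3) = 2800 J.
W_net = -1326 + 2800 = 1474 J (the clockwise enclosed area).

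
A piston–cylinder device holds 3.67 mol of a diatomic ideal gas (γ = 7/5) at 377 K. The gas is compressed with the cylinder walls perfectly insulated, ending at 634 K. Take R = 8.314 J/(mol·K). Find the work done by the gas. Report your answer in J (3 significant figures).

Adiabatic ⇒ Q = 0, so W_by = −ΔU = nCᵥ(T₁ − T₂).
Cᵥ = 5R/2 = 20.79 J/(mol·K).
W = (3.67)(20.79)(377 − 634) = -19604 J.

W ≈ -19600 J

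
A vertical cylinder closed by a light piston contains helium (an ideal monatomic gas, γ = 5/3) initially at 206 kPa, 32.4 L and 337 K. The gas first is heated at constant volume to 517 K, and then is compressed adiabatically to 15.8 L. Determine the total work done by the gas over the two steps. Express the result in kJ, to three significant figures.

W_total ≈ -9.43 kJ

Step 1 (isochoric): W = 0 (constant volume).
After step 1: P = 316 kPa (V unchanged).
Step 2 (adiabatic): W = (P₁V₁ − P₂V₂)/(γ−1) = (10239 − 16527)/0.667 = -9432 J.
W_total = 0 − 9432 = -9432 J.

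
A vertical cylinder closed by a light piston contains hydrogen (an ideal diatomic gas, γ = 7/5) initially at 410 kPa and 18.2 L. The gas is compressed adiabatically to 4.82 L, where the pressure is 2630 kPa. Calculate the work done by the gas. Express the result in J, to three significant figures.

W ≈ -13000 J

Adiabatic: W = (P₁V₁ − P₂V₂)/(γ − 1) with γ = 7/5.
P₁V₁ = 7462 J, P₂V₂ = 12677 J.
W = (7462 − 12677) / 0.4 = -13037 J.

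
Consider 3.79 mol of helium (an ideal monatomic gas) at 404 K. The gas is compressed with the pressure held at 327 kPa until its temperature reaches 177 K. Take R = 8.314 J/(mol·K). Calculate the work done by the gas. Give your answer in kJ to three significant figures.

W ≈ -7.15 kJ

Isobaric: W = P ΔV = nR ΔT.
W = (3.79)(8.314)(177 − 404) = -7153 J.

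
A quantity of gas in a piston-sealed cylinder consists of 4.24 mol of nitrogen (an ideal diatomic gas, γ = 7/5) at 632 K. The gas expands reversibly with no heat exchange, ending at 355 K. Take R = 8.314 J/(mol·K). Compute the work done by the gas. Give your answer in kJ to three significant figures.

W ≈ 24.4 kJ

Adiabatic ⇒ Q = 0, so W_by = −ΔU = nCᵥ(T₁ − T₂).
Cᵥ = 5R/2 = 20.79 J/(mol·K).
W = (4.24)(20.79)(632 − 355) = 24412 J.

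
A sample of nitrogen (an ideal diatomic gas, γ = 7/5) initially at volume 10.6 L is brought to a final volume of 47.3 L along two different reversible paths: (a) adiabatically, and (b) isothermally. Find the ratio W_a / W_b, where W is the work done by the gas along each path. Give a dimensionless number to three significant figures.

Path (a) adiabatic: W = P₁V₁(1 − (V₁/V₂)^(γ−1))/(γ−1) → W_a/(P₁V₁) = 1.126.
Path (b) isothermal: W = P₁V₁ ln(V₂/V₁) → W_b/(P₁V₁) = 1.496.
W_a / W_b = 1.126 / 1.496 = 0.7526.

W_a / W_b ≈ 0.753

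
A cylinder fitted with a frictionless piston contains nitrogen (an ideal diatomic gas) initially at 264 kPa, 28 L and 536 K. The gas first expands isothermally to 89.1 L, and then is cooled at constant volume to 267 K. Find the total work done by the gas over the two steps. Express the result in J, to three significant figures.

W_total ≈ 8560 J

Step 1 (isothermal): W = P₁V₁ ln(V₂/V₁) = (7392) ln(89.1/28) = 8557 J.
Step 2 (isochoric): W = 0 (constant volume).
W_total = 8557 + 0 = 8557 J.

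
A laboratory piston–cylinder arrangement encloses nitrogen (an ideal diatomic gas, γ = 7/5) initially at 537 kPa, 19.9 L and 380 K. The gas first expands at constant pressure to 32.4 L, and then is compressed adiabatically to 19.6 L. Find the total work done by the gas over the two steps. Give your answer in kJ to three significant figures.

Step 1 (isobaric): W = PΔV = (537 kPa)(32.4 − 19.9 L) = 6712 J.
After step 1: P = 537 kPa, V = 32.4 L, T = 618.7 K.
Step 2 (adiabatic): W = (P₁V₁ − P₂V₂)/(γ−1) = (17399 − 21273)/0.4 = -9686 J.
W_total = 6712 − 9686 = -2974 J.

W_total ≈ -2.97 kJ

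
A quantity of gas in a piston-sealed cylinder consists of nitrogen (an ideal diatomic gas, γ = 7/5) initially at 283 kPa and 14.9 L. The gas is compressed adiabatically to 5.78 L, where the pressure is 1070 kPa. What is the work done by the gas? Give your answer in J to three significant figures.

W ≈ -4920 J

Adiabatic: W = (P₁V₁ − P₂V₂)/(γ − 1) with γ = 7/5.
P₁V₁ = 4217 J, P₂V₂ = 6185 J.
W = (4217 − 6185) / 0.4 = -4920 J.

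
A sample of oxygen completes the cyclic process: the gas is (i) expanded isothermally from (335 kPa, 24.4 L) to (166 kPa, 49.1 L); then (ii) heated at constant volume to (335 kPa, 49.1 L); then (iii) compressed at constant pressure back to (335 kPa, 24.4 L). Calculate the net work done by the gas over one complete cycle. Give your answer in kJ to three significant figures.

Leg (i): W = PᵢVᵢ ln(V_f/Vᵢ) = (8174) ln(49.1/24.4) = 5716 J.
Leg (ii): W = 0.
Leg (iii): W = PΔV = (335)(24.4 − 49.1) = -8275 J.
W_net = 5716 − 8275 = -2559 J.

W_net ≈ -2.56 kJ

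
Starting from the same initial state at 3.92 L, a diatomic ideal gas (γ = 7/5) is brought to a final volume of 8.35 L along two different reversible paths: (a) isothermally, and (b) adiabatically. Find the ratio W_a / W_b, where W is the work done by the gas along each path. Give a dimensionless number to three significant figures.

Path (a) isothermal: W = P₁V₁ ln(V₂/V₁) → W_a/(P₁V₁) = 0.7562.
Path (b) adiabatic: W = P₁V₁(1 − (V₁/V₂)^(γ−1))/(γ−1) → W_b/(P₁V₁) = 0.6525.
W_a / W_b = 0.7562 / 0.6525 = 1.159.

W_a / W_b ≈ 1.16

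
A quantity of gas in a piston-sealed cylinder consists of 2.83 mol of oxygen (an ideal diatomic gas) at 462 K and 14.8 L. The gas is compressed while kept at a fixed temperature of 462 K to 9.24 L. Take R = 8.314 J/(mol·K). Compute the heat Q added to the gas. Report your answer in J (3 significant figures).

Isothermal ⇒ ΔU = 0, so Q = W = nRT ln(V₂/V₁).
Q = (2.83)(8.314)(462) ln(9.24/14.8) = 10870 × -0.4711 = -5121 J.

Q ≈ -5120 J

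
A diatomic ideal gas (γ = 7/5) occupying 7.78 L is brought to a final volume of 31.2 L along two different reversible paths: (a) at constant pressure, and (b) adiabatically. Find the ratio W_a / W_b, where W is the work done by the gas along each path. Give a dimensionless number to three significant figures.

Path (a) isobaric: W = P₁(V₂ − V₁) → W_a/(P₁V₁) = 3.01.
Path (b) adiabatic: W = P₁V₁(1 − (V₁/V₂)^(γ−1))/(γ−1) → W_b/(P₁V₁) = 1.066.
W_a / W_b = 3.01 / 1.066 = 2.825.

W_a / W_b ≈ 2.82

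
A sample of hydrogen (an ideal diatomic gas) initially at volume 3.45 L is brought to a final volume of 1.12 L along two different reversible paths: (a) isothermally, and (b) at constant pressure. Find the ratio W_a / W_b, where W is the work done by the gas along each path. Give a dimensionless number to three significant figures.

W_a / W_b ≈ 1.67

Path (a) isothermal: W = P₁V₁ ln(V₂/V₁) → W_a/(P₁V₁) = -1.125.
Path (b) isobaric: W = P₁(V₂ − V₁) → W_b/(P₁V₁) = -0.6754.
W_a / W_b = -1.125 / -0.6754 = 1.666.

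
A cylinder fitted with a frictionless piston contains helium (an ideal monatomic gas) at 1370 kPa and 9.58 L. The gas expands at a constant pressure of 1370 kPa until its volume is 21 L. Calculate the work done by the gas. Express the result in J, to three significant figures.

Isobaric: W = P ΔV.
W = (1370 kPa)(21 − 9.58 L) = (1370)(11.42) = 15645 J.

W ≈ 15600 J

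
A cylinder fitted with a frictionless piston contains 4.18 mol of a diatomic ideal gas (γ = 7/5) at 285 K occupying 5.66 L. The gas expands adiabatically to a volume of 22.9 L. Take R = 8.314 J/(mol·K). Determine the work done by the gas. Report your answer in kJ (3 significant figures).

W ≈ 10.6 kJ

Adiabatic: TV^(γ−1) = const with γ = 7/5.
T₂ = T₁ (V₁/V₂)^(γ−1) = 285 × (5.66/22.9)^0.4 = 285 × 0.5717 = 162.9 K.
W_by = nCᵥ(T₁ − T₂) = (4.18)(20.79)(285 − 162.9) = 10604 J.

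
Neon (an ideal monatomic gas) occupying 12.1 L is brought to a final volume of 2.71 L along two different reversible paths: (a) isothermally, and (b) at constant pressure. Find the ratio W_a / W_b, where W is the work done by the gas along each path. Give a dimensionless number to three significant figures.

Path (a) isothermal: W = P₁V₁ ln(V₂/V₁) → W_a/(P₁V₁) = -1.496.
Path (b) isobaric: W = P₁(V₂ − V₁) → W_b/(P₁V₁) = -0.776.
W_a / W_b = -1.496 / -0.776 = 1.928.

W_a / W_b ≈ 1.93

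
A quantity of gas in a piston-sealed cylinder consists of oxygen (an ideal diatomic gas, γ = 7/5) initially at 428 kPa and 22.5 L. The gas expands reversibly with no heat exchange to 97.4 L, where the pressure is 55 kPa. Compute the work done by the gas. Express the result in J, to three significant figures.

Adiabatic: W = (P₁V₁ − P₂V₂)/(γ − 1) with γ = 7/5.
P₁V₁ = 9630 J, P₂V₂ = 5357 J.
W = (9630 − 5357) / 0.4 = 10683 J.

W ≈ 10700 J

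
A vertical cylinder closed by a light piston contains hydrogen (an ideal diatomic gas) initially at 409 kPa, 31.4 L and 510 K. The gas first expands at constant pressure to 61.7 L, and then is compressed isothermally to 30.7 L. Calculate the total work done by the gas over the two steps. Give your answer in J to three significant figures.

Step 1 (isobaric): W = PΔV = (409 kPa)(61.7 − 31.4 L) = 12393 J.
After step 1: P = 409 kPa, V = 61.7 L, T = 1002 K.
Step 2 (isothermal): W = P₁V₁ ln(V₂/V₁) = (25235) ln(30.7/61.7) = -17615 J.
W_total = 12393 − 17615 = -5222 J.

W_total ≈ -5220 J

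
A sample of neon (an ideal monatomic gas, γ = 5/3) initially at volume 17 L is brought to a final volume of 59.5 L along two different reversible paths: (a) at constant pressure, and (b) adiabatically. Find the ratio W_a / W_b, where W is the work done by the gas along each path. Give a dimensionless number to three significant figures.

Path (a) isobaric: W = P₁(V₂ − V₁) → W_a/(P₁V₁) = 2.5.
Path (b) adiabatic: W = P₁V₁(1 − (V₁/V₂)^(γ−1))/(γ−1) → W_b/(P₁V₁) = 0.8493.
W_a / W_b = 2.5 / 0.8493 = 2.944.

W_a / W_b ≈ 2.94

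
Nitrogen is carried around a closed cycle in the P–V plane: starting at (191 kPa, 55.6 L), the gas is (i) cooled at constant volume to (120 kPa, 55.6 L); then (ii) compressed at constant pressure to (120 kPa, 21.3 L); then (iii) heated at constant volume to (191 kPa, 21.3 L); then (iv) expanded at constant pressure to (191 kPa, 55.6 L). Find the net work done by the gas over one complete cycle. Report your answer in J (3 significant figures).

Constant-volume legs do no work.
W(ii) = (120)(21.3 − 55.6) = -4116 J; W(iv) = (191)(55.6 − 21.3) = 6551 J.
W_net = -4116 + 6551 = 2435 J (the clockwise enclosed area).

W_net ≈ 2440 J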